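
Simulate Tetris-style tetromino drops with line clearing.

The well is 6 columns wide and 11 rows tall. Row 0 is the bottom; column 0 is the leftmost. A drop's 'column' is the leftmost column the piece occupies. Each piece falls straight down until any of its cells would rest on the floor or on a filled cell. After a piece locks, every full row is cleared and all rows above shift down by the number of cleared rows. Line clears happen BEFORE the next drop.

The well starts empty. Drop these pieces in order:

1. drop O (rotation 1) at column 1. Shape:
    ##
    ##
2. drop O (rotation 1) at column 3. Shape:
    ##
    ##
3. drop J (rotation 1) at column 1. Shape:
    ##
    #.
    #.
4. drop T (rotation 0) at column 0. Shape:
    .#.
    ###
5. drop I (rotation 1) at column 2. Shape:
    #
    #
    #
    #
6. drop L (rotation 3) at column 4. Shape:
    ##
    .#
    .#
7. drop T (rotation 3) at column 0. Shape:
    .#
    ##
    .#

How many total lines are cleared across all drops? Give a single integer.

Answer: 0

Derivation:
Drop 1: O rot1 at col 1 lands with bottom-row=0; cleared 0 line(s) (total 0); column heights now [0 2 2 0 0 0], max=2
Drop 2: O rot1 at col 3 lands with bottom-row=0; cleared 0 line(s) (total 0); column heights now [0 2 2 2 2 0], max=2
Drop 3: J rot1 at col 1 lands with bottom-row=2; cleared 0 line(s) (total 0); column heights now [0 5 5 2 2 0], max=5
Drop 4: T rot0 at col 0 lands with bottom-row=5; cleared 0 line(s) (total 0); column heights now [6 7 6 2 2 0], max=7
Drop 5: I rot1 at col 2 lands with bottom-row=6; cleared 0 line(s) (total 0); column heights now [6 7 10 2 2 0], max=10
Drop 6: L rot3 at col 4 lands with bottom-row=0; cleared 0 line(s) (total 0); column heights now [6 7 10 2 3 3], max=10
Drop 7: T rot3 at col 0 lands with bottom-row=7; cleared 0 line(s) (total 0); column heights now [9 10 10 2 3 3], max=10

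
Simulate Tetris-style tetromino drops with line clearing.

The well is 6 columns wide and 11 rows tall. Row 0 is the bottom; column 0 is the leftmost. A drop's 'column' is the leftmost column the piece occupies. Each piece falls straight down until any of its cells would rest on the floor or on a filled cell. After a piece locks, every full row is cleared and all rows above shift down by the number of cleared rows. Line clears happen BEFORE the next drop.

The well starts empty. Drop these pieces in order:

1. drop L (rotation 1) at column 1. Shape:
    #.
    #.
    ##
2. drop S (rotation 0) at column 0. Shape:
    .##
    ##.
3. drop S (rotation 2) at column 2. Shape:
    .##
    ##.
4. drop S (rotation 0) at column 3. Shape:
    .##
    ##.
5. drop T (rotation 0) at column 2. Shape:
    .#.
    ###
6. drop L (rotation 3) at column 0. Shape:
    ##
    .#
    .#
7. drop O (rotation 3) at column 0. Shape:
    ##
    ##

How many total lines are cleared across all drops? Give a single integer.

Drop 1: L rot1 at col 1 lands with bottom-row=0; cleared 0 line(s) (total 0); column heights now [0 3 1 0 0 0], max=3
Drop 2: S rot0 at col 0 lands with bottom-row=3; cleared 0 line(s) (total 0); column heights now [4 5 5 0 0 0], max=5
Drop 3: S rot2 at col 2 lands with bottom-row=5; cleared 0 line(s) (total 0); column heights now [4 5 6 7 7 0], max=7
Drop 4: S rot0 at col 3 lands with bottom-row=7; cleared 0 line(s) (total 0); column heights now [4 5 6 8 9 9], max=9
Drop 5: T rot0 at col 2 lands with bottom-row=9; cleared 0 line(s) (total 0); column heights now [4 5 10 11 10 9], max=11
Drop 6: L rot3 at col 0 lands with bottom-row=5; cleared 0 line(s) (total 0); column heights now [8 8 10 11 10 9], max=11
Drop 7: O rot3 at col 0 lands with bottom-row=8; cleared 0 line(s) (total 0); column heights now [10 10 10 11 10 9], max=11

Answer: 0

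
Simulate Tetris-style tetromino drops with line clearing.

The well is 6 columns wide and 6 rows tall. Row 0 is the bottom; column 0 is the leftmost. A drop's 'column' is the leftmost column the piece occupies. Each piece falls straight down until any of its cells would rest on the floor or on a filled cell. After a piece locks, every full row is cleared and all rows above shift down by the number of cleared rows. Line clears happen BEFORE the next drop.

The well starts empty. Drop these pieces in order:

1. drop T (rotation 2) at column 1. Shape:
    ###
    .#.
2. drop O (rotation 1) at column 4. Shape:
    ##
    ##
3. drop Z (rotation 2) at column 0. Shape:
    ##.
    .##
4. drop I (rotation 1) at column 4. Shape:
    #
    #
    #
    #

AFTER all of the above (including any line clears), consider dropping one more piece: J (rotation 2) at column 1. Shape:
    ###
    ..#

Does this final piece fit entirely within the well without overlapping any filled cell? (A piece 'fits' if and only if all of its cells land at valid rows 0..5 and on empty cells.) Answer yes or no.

Answer: yes

Derivation:
Drop 1: T rot2 at col 1 lands with bottom-row=0; cleared 0 line(s) (total 0); column heights now [0 2 2 2 0 0], max=2
Drop 2: O rot1 at col 4 lands with bottom-row=0; cleared 0 line(s) (total 0); column heights now [0 2 2 2 2 2], max=2
Drop 3: Z rot2 at col 0 lands with bottom-row=2; cleared 0 line(s) (total 0); column heights now [4 4 3 2 2 2], max=4
Drop 4: I rot1 at col 4 lands with bottom-row=2; cleared 0 line(s) (total 0); column heights now [4 4 3 2 6 2], max=6
Test piece J rot2 at col 1 (width 3): heights before test = [4 4 3 2 6 2]; fits = True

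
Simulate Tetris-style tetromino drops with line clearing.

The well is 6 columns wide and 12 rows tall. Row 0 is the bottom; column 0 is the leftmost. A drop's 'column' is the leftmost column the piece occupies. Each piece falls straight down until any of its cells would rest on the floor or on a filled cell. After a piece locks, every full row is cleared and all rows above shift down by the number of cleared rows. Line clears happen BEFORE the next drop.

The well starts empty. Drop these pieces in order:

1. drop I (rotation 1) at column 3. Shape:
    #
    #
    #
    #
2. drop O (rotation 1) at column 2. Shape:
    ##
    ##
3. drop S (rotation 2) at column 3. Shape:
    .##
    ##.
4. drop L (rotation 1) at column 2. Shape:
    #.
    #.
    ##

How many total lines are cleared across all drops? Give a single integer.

Drop 1: I rot1 at col 3 lands with bottom-row=0; cleared 0 line(s) (total 0); column heights now [0 0 0 4 0 0], max=4
Drop 2: O rot1 at col 2 lands with bottom-row=4; cleared 0 line(s) (total 0); column heights now [0 0 6 6 0 0], max=6
Drop 3: S rot2 at col 3 lands with bottom-row=6; cleared 0 line(s) (total 0); column heights now [0 0 6 7 8 8], max=8
Drop 4: L rot1 at col 2 lands with bottom-row=7; cleared 0 line(s) (total 0); column heights now [0 0 10 8 8 8], max=10

Answer: 0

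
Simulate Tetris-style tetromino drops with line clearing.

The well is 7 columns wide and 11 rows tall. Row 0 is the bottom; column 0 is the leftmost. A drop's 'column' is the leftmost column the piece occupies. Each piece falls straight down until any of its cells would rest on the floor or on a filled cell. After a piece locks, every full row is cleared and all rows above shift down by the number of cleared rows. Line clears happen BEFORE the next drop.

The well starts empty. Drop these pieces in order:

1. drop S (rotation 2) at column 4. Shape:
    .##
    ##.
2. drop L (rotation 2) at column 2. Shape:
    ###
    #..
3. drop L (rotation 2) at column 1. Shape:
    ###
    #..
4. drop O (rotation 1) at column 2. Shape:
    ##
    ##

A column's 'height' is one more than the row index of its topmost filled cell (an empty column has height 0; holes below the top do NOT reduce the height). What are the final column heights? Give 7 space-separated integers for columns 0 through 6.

Drop 1: S rot2 at col 4 lands with bottom-row=0; cleared 0 line(s) (total 0); column heights now [0 0 0 0 1 2 2], max=2
Drop 2: L rot2 at col 2 lands with bottom-row=0; cleared 0 line(s) (total 0); column heights now [0 0 2 2 2 2 2], max=2
Drop 3: L rot2 at col 1 lands with bottom-row=1; cleared 0 line(s) (total 0); column heights now [0 3 3 3 2 2 2], max=3
Drop 4: O rot1 at col 2 lands with bottom-row=3; cleared 0 line(s) (total 0); column heights now [0 3 5 5 2 2 2], max=5

Answer: 0 3 5 5 2 2 2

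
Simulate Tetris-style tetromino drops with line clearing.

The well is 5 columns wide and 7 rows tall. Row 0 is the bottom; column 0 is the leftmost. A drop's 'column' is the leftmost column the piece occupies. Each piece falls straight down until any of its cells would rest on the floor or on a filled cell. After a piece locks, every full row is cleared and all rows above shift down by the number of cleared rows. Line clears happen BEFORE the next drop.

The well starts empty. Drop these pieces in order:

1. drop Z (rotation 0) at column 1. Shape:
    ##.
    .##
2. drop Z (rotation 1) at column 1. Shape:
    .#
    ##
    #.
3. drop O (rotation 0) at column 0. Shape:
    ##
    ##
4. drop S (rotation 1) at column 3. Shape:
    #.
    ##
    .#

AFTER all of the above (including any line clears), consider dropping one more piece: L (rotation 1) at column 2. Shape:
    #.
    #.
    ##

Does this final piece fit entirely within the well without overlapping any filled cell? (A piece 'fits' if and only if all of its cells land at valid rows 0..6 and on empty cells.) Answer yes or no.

Drop 1: Z rot0 at col 1 lands with bottom-row=0; cleared 0 line(s) (total 0); column heights now [0 2 2 1 0], max=2
Drop 2: Z rot1 at col 1 lands with bottom-row=2; cleared 0 line(s) (total 0); column heights now [0 4 5 1 0], max=5
Drop 3: O rot0 at col 0 lands with bottom-row=4; cleared 0 line(s) (total 0); column heights now [6 6 5 1 0], max=6
Drop 4: S rot1 at col 3 lands with bottom-row=0; cleared 0 line(s) (total 0); column heights now [6 6 5 3 2], max=6
Test piece L rot1 at col 2 (width 2): heights before test = [6 6 5 3 2]; fits = False

Answer: no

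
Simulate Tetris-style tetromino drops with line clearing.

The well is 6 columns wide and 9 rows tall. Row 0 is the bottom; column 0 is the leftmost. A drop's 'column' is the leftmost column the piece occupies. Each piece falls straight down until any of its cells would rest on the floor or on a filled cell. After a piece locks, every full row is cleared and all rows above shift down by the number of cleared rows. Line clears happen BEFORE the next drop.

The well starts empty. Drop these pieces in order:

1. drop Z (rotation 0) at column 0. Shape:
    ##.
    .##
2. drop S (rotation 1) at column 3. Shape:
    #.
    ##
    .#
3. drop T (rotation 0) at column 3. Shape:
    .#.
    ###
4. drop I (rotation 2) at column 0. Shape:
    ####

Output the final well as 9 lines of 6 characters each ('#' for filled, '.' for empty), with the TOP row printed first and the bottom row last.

Answer: ......
......
......
......
#####.
...###
...#..
##.##.
.##.#.

Derivation:
Drop 1: Z rot0 at col 0 lands with bottom-row=0; cleared 0 line(s) (total 0); column heights now [2 2 1 0 0 0], max=2
Drop 2: S rot1 at col 3 lands with bottom-row=0; cleared 0 line(s) (total 0); column heights now [2 2 1 3 2 0], max=3
Drop 3: T rot0 at col 3 lands with bottom-row=3; cleared 0 line(s) (total 0); column heights now [2 2 1 4 5 4], max=5
Drop 4: I rot2 at col 0 lands with bottom-row=4; cleared 0 line(s) (total 0); column heights now [5 5 5 5 5 4], max=5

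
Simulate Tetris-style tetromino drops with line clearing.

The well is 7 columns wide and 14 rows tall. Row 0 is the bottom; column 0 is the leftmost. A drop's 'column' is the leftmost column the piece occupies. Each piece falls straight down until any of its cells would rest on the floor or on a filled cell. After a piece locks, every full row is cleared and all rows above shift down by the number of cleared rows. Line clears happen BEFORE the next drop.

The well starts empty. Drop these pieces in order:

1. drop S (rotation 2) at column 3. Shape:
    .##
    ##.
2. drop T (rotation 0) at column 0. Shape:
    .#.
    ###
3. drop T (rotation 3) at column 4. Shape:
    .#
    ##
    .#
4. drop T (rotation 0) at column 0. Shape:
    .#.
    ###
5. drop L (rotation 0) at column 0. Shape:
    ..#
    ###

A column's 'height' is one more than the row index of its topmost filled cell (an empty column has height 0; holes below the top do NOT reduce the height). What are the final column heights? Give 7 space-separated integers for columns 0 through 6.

Drop 1: S rot2 at col 3 lands with bottom-row=0; cleared 0 line(s) (total 0); column heights now [0 0 0 1 2 2 0], max=2
Drop 2: T rot0 at col 0 lands with bottom-row=0; cleared 0 line(s) (total 0); column heights now [1 2 1 1 2 2 0], max=2
Drop 3: T rot3 at col 4 lands with bottom-row=2; cleared 0 line(s) (total 0); column heights now [1 2 1 1 4 5 0], max=5
Drop 4: T rot0 at col 0 lands with bottom-row=2; cleared 0 line(s) (total 0); column heights now [3 4 3 1 4 5 0], max=5
Drop 5: L rot0 at col 0 lands with bottom-row=4; cleared 0 line(s) (total 0); column heights now [5 5 6 1 4 5 0], max=6

Answer: 5 5 6 1 4 5 0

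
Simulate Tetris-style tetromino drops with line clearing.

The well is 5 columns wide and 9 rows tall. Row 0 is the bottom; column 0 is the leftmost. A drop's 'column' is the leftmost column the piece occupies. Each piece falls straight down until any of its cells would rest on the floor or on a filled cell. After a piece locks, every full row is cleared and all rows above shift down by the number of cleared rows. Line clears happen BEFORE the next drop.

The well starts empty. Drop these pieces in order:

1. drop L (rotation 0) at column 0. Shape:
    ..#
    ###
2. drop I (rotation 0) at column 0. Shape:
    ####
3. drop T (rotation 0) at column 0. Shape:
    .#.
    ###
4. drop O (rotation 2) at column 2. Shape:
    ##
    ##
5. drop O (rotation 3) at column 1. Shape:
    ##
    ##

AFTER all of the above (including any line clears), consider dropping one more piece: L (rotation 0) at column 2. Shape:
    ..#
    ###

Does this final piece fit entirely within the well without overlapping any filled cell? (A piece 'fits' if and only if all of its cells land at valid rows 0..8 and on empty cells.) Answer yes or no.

Drop 1: L rot0 at col 0 lands with bottom-row=0; cleared 0 line(s) (total 0); column heights now [1 1 2 0 0], max=2
Drop 2: I rot0 at col 0 lands with bottom-row=2; cleared 0 line(s) (total 0); column heights now [3 3 3 3 0], max=3
Drop 3: T rot0 at col 0 lands with bottom-row=3; cleared 0 line(s) (total 0); column heights now [4 5 4 3 0], max=5
Drop 4: O rot2 at col 2 lands with bottom-row=4; cleared 0 line(s) (total 0); column heights now [4 5 6 6 0], max=6
Drop 5: O rot3 at col 1 lands with bottom-row=6; cleared 0 line(s) (total 0); column heights now [4 8 8 6 0], max=8
Test piece L rot0 at col 2 (width 3): heights before test = [4 8 8 6 0]; fits = False

Answer: no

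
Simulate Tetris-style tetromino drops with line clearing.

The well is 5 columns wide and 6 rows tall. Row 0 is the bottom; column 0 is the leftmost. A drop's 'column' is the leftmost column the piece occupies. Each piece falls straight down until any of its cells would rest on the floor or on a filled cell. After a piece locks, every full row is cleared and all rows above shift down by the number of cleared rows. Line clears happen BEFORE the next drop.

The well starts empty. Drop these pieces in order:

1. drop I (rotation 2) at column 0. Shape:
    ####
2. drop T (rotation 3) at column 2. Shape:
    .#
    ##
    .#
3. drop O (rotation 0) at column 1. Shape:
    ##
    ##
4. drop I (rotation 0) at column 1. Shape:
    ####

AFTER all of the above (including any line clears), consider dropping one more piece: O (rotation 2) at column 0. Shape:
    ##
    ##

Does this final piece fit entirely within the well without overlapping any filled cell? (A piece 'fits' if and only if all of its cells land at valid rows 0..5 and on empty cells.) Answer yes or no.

Drop 1: I rot2 at col 0 lands with bottom-row=0; cleared 0 line(s) (total 0); column heights now [1 1 1 1 0], max=1
Drop 2: T rot3 at col 2 lands with bottom-row=1; cleared 0 line(s) (total 0); column heights now [1 1 3 4 0], max=4
Drop 3: O rot0 at col 1 lands with bottom-row=3; cleared 0 line(s) (total 0); column heights now [1 5 5 4 0], max=5
Drop 4: I rot0 at col 1 lands with bottom-row=5; cleared 0 line(s) (total 0); column heights now [1 6 6 6 6], max=6
Test piece O rot2 at col 0 (width 2): heights before test = [1 6 6 6 6]; fits = False

Answer: no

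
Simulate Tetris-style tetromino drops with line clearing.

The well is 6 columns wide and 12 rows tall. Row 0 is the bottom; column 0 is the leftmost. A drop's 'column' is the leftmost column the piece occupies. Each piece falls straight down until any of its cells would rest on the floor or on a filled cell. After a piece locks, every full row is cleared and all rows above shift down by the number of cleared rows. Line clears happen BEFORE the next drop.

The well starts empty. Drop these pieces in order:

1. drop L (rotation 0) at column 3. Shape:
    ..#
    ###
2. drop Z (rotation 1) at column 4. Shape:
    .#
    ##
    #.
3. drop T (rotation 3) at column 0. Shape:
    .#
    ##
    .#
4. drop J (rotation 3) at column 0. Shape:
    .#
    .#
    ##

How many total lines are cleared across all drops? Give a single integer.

Answer: 0

Derivation:
Drop 1: L rot0 at col 3 lands with bottom-row=0; cleared 0 line(s) (total 0); column heights now [0 0 0 1 1 2], max=2
Drop 2: Z rot1 at col 4 lands with bottom-row=1; cleared 0 line(s) (total 0); column heights now [0 0 0 1 3 4], max=4
Drop 3: T rot3 at col 0 lands with bottom-row=0; cleared 0 line(s) (total 0); column heights now [2 3 0 1 3 4], max=4
Drop 4: J rot3 at col 0 lands with bottom-row=3; cleared 0 line(s) (total 0); column heights now [4 6 0 1 3 4], max=6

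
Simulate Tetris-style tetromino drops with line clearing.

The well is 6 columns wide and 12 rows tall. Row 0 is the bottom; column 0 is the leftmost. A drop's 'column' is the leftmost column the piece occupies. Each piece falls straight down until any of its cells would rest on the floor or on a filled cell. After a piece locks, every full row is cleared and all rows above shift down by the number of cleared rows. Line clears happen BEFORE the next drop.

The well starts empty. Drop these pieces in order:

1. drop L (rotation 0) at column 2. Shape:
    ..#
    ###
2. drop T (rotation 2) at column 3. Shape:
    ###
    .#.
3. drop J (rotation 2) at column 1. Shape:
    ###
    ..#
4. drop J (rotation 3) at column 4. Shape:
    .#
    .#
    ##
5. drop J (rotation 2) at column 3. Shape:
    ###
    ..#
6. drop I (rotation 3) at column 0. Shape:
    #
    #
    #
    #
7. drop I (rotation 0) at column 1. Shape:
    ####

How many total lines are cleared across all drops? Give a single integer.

Drop 1: L rot0 at col 2 lands with bottom-row=0; cleared 0 line(s) (total 0); column heights now [0 0 1 1 2 0], max=2
Drop 2: T rot2 at col 3 lands with bottom-row=2; cleared 0 line(s) (total 0); column heights now [0 0 1 4 4 4], max=4
Drop 3: J rot2 at col 1 lands with bottom-row=4; cleared 0 line(s) (total 0); column heights now [0 6 6 6 4 4], max=6
Drop 4: J rot3 at col 4 lands with bottom-row=4; cleared 0 line(s) (total 0); column heights now [0 6 6 6 5 7], max=7
Drop 5: J rot2 at col 3 lands with bottom-row=7; cleared 0 line(s) (total 0); column heights now [0 6 6 9 9 9], max=9
Drop 6: I rot3 at col 0 lands with bottom-row=0; cleared 0 line(s) (total 0); column heights now [4 6 6 9 9 9], max=9
Drop 7: I rot0 at col 1 lands with bottom-row=9; cleared 0 line(s) (total 0); column heights now [4 10 10 10 10 9], max=10

Answer: 0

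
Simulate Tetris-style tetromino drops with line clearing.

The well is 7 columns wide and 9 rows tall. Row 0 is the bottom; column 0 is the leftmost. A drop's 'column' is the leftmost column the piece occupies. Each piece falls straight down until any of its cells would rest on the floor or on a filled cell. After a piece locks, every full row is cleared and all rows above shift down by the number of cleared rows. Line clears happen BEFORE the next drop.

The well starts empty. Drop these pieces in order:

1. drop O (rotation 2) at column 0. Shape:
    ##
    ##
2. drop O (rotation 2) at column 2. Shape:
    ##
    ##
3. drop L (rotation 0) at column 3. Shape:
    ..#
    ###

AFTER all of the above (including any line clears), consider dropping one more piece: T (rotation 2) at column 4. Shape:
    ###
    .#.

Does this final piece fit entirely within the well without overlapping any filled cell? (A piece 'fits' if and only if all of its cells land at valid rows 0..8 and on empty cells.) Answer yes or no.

Answer: yes

Derivation:
Drop 1: O rot2 at col 0 lands with bottom-row=0; cleared 0 line(s) (total 0); column heights now [2 2 0 0 0 0 0], max=2
Drop 2: O rot2 at col 2 lands with bottom-row=0; cleared 0 line(s) (total 0); column heights now [2 2 2 2 0 0 0], max=2
Drop 3: L rot0 at col 3 lands with bottom-row=2; cleared 0 line(s) (total 0); column heights now [2 2 2 3 3 4 0], max=4
Test piece T rot2 at col 4 (width 3): heights before test = [2 2 2 3 3 4 0]; fits = True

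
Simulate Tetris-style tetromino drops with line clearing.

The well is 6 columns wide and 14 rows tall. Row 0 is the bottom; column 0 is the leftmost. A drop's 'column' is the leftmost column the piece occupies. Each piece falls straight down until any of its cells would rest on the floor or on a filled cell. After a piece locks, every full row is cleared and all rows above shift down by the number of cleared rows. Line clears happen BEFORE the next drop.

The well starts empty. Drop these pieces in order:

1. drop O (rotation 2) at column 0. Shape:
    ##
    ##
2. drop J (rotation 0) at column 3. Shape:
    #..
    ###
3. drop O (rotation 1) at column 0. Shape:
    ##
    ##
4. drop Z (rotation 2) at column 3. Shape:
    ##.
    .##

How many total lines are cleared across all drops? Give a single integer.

Drop 1: O rot2 at col 0 lands with bottom-row=0; cleared 0 line(s) (total 0); column heights now [2 2 0 0 0 0], max=2
Drop 2: J rot0 at col 3 lands with bottom-row=0; cleared 0 line(s) (total 0); column heights now [2 2 0 2 1 1], max=2
Drop 3: O rot1 at col 0 lands with bottom-row=2; cleared 0 line(s) (total 0); column heights now [4 4 0 2 1 1], max=4
Drop 4: Z rot2 at col 3 lands with bottom-row=1; cleared 0 line(s) (total 0); column heights now [4 4 0 3 3 2], max=4

Answer: 0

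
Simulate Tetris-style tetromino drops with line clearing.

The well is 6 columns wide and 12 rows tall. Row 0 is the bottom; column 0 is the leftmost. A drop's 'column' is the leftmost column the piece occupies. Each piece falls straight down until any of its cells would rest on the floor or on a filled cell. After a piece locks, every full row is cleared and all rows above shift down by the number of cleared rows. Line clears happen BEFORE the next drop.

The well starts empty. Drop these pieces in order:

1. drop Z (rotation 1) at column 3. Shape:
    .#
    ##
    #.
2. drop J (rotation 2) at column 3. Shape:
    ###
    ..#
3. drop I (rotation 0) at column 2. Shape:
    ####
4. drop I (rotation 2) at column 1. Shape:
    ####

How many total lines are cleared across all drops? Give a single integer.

Drop 1: Z rot1 at col 3 lands with bottom-row=0; cleared 0 line(s) (total 0); column heights now [0 0 0 2 3 0], max=3
Drop 2: J rot2 at col 3 lands with bottom-row=2; cleared 0 line(s) (total 0); column heights now [0 0 0 4 4 4], max=4
Drop 3: I rot0 at col 2 lands with bottom-row=4; cleared 0 line(s) (total 0); column heights now [0 0 5 5 5 5], max=5
Drop 4: I rot2 at col 1 lands with bottom-row=5; cleared 0 line(s) (total 0); column heights now [0 6 6 6 6 5], max=6

Answer: 0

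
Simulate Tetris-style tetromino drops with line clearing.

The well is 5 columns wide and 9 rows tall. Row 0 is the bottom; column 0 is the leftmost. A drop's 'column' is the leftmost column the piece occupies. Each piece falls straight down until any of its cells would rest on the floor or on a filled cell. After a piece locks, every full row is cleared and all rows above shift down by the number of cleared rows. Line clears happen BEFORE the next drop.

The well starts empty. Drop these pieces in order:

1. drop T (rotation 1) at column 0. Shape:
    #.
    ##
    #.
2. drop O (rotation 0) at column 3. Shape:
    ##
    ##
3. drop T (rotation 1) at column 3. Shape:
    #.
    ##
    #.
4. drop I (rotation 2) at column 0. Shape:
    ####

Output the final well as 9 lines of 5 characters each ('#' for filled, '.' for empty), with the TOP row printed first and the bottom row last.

Answer: .....
.....
.....
####.
...#.
...##
#..#.
##.##
#..##

Derivation:
Drop 1: T rot1 at col 0 lands with bottom-row=0; cleared 0 line(s) (total 0); column heights now [3 2 0 0 0], max=3
Drop 2: O rot0 at col 3 lands with bottom-row=0; cleared 0 line(s) (total 0); column heights now [3 2 0 2 2], max=3
Drop 3: T rot1 at col 3 lands with bottom-row=2; cleared 0 line(s) (total 0); column heights now [3 2 0 5 4], max=5
Drop 4: I rot2 at col 0 lands with bottom-row=5; cleared 0 line(s) (total 0); column heights now [6 6 6 6 4], max=6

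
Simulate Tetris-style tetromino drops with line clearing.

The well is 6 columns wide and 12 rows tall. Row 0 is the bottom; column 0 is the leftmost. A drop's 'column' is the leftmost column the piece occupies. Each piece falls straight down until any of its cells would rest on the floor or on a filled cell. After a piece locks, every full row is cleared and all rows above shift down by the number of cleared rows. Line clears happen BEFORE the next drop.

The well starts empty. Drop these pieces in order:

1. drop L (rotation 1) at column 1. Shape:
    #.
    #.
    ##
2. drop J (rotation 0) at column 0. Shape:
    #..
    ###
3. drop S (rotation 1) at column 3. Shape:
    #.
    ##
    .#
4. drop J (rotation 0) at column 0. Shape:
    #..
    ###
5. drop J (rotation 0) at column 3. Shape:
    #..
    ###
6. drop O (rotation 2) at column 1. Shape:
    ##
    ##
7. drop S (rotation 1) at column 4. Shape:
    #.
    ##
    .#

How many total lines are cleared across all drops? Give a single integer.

Answer: 1

Derivation:
Drop 1: L rot1 at col 1 lands with bottom-row=0; cleared 0 line(s) (total 0); column heights now [0 3 1 0 0 0], max=3
Drop 2: J rot0 at col 0 lands with bottom-row=3; cleared 0 line(s) (total 0); column heights now [5 4 4 0 0 0], max=5
Drop 3: S rot1 at col 3 lands with bottom-row=0; cleared 0 line(s) (total 0); column heights now [5 4 4 3 2 0], max=5
Drop 4: J rot0 at col 0 lands with bottom-row=5; cleared 0 line(s) (total 0); column heights now [7 6 6 3 2 0], max=7
Drop 5: J rot0 at col 3 lands with bottom-row=3; cleared 1 line(s) (total 1); column heights now [6 5 5 4 2 0], max=6
Drop 6: O rot2 at col 1 lands with bottom-row=5; cleared 0 line(s) (total 1); column heights now [6 7 7 4 2 0], max=7
Drop 7: S rot1 at col 4 lands with bottom-row=1; cleared 0 line(s) (total 1); column heights now [6 7 7 4 4 3], max=7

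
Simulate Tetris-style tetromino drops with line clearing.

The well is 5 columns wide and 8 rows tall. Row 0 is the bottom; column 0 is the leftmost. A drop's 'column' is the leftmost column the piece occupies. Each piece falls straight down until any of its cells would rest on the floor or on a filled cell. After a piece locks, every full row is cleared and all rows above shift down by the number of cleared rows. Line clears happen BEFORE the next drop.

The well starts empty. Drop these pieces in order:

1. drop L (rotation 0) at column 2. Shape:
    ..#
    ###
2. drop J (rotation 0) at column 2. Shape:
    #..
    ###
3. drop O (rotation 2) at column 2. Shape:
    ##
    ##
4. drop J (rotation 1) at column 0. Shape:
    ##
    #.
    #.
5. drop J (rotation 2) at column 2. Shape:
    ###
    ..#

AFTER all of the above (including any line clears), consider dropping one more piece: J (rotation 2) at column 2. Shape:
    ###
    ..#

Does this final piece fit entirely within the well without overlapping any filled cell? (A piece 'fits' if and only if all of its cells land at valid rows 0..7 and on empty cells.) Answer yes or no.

Answer: yes

Derivation:
Drop 1: L rot0 at col 2 lands with bottom-row=0; cleared 0 line(s) (total 0); column heights now [0 0 1 1 2], max=2
Drop 2: J rot0 at col 2 lands with bottom-row=2; cleared 0 line(s) (total 0); column heights now [0 0 4 3 3], max=4
Drop 3: O rot2 at col 2 lands with bottom-row=4; cleared 0 line(s) (total 0); column heights now [0 0 6 6 3], max=6
Drop 4: J rot1 at col 0 lands with bottom-row=0; cleared 1 line(s) (total 1); column heights now [2 0 5 5 2], max=5
Drop 5: J rot2 at col 2 lands with bottom-row=4; cleared 0 line(s) (total 1); column heights now [2 0 6 6 6], max=6
Test piece J rot2 at col 2 (width 3): heights before test = [2 0 6 6 6]; fits = True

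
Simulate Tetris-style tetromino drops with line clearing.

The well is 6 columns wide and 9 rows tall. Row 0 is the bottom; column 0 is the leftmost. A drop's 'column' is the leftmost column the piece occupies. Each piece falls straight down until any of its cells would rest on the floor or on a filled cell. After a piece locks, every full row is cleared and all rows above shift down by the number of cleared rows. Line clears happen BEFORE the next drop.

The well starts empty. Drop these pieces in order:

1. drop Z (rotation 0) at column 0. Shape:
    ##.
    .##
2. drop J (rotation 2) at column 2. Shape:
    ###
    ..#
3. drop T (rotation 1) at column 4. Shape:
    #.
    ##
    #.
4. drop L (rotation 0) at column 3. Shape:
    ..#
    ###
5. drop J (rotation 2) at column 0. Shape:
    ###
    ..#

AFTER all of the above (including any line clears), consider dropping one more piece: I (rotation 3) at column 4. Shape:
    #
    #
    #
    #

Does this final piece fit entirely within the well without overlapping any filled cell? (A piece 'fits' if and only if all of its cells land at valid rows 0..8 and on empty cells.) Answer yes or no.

Answer: no

Derivation:
Drop 1: Z rot0 at col 0 lands with bottom-row=0; cleared 0 line(s) (total 0); column heights now [2 2 1 0 0 0], max=2
Drop 2: J rot2 at col 2 lands with bottom-row=0; cleared 0 line(s) (total 0); column heights now [2 2 2 2 2 0], max=2
Drop 3: T rot1 at col 4 lands with bottom-row=2; cleared 0 line(s) (total 0); column heights now [2 2 2 2 5 4], max=5
Drop 4: L rot0 at col 3 lands with bottom-row=5; cleared 0 line(s) (total 0); column heights now [2 2 2 6 6 7], max=7
Drop 5: J rot2 at col 0 lands with bottom-row=2; cleared 0 line(s) (total 0); column heights now [4 4 4 6 6 7], max=7
Test piece I rot3 at col 4 (width 1): heights before test = [4 4 4 6 6 7]; fits = False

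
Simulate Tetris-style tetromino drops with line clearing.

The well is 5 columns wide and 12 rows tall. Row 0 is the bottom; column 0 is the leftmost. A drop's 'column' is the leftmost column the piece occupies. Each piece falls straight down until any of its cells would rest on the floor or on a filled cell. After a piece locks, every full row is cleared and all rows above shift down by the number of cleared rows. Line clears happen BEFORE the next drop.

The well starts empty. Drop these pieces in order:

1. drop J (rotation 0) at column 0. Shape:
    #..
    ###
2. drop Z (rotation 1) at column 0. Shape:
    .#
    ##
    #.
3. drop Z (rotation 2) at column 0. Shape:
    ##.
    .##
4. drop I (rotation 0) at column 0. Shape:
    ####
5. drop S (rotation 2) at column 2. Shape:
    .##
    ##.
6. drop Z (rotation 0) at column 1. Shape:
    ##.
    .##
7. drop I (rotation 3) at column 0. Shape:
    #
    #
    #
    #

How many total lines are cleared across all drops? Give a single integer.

Drop 1: J rot0 at col 0 lands with bottom-row=0; cleared 0 line(s) (total 0); column heights now [2 1 1 0 0], max=2
Drop 2: Z rot1 at col 0 lands with bottom-row=2; cleared 0 line(s) (total 0); column heights now [4 5 1 0 0], max=5
Drop 3: Z rot2 at col 0 lands with bottom-row=5; cleared 0 line(s) (total 0); column heights now [7 7 6 0 0], max=7
Drop 4: I rot0 at col 0 lands with bottom-row=7; cleared 0 line(s) (total 0); column heights now [8 8 8 8 0], max=8
Drop 5: S rot2 at col 2 lands with bottom-row=8; cleared 0 line(s) (total 0); column heights now [8 8 9 10 10], max=10
Drop 6: Z rot0 at col 1 lands with bottom-row=10; cleared 0 line(s) (total 0); column heights now [8 12 12 11 10], max=12
Drop 7: I rot3 at col 0 lands with bottom-row=8; cleared 0 line(s) (total 0); column heights now [12 12 12 11 10], max=12

Answer: 0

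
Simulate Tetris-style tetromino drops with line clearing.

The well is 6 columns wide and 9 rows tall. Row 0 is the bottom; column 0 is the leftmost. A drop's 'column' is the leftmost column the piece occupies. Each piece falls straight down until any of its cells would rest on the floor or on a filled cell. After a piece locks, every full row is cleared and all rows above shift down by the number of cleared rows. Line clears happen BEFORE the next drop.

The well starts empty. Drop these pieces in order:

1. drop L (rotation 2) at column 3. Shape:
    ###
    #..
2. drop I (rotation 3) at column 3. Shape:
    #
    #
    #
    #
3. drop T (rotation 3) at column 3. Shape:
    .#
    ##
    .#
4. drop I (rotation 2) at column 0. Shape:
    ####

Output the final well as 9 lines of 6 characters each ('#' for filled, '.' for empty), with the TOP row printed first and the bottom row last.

Answer: ......
#####.
...##.
...##.
...#..
...#..
...#..
...###
...#..

Derivation:
Drop 1: L rot2 at col 3 lands with bottom-row=0; cleared 0 line(s) (total 0); column heights now [0 0 0 2 2 2], max=2
Drop 2: I rot3 at col 3 lands with bottom-row=2; cleared 0 line(s) (total 0); column heights now [0 0 0 6 2 2], max=6
Drop 3: T rot3 at col 3 lands with bottom-row=5; cleared 0 line(s) (total 0); column heights now [0 0 0 7 8 2], max=8
Drop 4: I rot2 at col 0 lands with bottom-row=7; cleared 0 line(s) (total 0); column heights now [8 8 8 8 8 2], max=8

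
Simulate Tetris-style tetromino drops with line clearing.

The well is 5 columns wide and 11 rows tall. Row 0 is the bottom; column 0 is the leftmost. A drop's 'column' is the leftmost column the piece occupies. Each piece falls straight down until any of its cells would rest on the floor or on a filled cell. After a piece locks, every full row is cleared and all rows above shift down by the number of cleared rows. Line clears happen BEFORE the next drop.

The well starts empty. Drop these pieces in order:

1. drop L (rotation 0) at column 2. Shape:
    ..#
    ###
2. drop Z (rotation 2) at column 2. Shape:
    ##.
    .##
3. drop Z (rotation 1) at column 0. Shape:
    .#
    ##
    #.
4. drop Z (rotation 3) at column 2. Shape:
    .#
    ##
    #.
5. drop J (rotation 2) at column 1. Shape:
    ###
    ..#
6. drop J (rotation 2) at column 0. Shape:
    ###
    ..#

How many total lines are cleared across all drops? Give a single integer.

Drop 1: L rot0 at col 2 lands with bottom-row=0; cleared 0 line(s) (total 0); column heights now [0 0 1 1 2], max=2
Drop 2: Z rot2 at col 2 lands with bottom-row=2; cleared 0 line(s) (total 0); column heights now [0 0 4 4 3], max=4
Drop 3: Z rot1 at col 0 lands with bottom-row=0; cleared 0 line(s) (total 0); column heights now [2 3 4 4 3], max=4
Drop 4: Z rot3 at col 2 lands with bottom-row=4; cleared 0 line(s) (total 0); column heights now [2 3 6 7 3], max=7
Drop 5: J rot2 at col 1 lands with bottom-row=7; cleared 0 line(s) (total 0); column heights now [2 9 9 9 3], max=9
Drop 6: J rot2 at col 0 lands with bottom-row=9; cleared 0 line(s) (total 0); column heights now [11 11 11 9 3], max=11

Answer: 0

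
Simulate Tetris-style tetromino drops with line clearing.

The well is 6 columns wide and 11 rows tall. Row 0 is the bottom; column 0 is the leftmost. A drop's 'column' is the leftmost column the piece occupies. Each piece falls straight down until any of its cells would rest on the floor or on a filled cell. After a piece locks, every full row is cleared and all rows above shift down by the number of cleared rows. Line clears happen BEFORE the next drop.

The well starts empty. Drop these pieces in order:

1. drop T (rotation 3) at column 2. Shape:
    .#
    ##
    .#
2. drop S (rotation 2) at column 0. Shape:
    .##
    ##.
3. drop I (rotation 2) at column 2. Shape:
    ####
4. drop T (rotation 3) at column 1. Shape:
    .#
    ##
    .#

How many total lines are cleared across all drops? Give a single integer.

Drop 1: T rot3 at col 2 lands with bottom-row=0; cleared 0 line(s) (total 0); column heights now [0 0 2 3 0 0], max=3
Drop 2: S rot2 at col 0 lands with bottom-row=1; cleared 0 line(s) (total 0); column heights now [2 3 3 3 0 0], max=3
Drop 3: I rot2 at col 2 lands with bottom-row=3; cleared 0 line(s) (total 0); column heights now [2 3 4 4 4 4], max=4
Drop 4: T rot3 at col 1 lands with bottom-row=4; cleared 0 line(s) (total 0); column heights now [2 6 7 4 4 4], max=7

Answer: 0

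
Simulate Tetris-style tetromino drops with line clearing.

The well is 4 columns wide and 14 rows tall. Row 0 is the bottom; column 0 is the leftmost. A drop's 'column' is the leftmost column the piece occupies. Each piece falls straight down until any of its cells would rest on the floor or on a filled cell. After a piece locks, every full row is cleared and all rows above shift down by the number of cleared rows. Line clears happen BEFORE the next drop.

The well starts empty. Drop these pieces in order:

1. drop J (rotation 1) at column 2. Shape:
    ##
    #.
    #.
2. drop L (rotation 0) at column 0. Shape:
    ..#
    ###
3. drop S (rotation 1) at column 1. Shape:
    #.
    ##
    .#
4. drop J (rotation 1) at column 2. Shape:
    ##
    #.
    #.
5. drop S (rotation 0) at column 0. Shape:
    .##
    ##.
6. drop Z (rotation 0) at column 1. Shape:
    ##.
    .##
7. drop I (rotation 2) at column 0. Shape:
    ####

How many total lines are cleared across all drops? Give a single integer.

Answer: 2

Derivation:
Drop 1: J rot1 at col 2 lands with bottom-row=0; cleared 0 line(s) (total 0); column heights now [0 0 3 3], max=3
Drop 2: L rot0 at col 0 lands with bottom-row=3; cleared 0 line(s) (total 0); column heights now [4 4 5 3], max=5
Drop 3: S rot1 at col 1 lands with bottom-row=5; cleared 0 line(s) (total 0); column heights now [4 8 7 3], max=8
Drop 4: J rot1 at col 2 lands with bottom-row=7; cleared 0 line(s) (total 0); column heights now [4 8 10 10], max=10
Drop 5: S rot0 at col 0 lands with bottom-row=9; cleared 1 line(s) (total 1); column heights now [4 10 10 3], max=10
Drop 6: Z rot0 at col 1 lands with bottom-row=10; cleared 0 line(s) (total 1); column heights now [4 12 12 11], max=12
Drop 7: I rot2 at col 0 lands with bottom-row=12; cleared 1 line(s) (total 2); column heights now [4 12 12 11], max=12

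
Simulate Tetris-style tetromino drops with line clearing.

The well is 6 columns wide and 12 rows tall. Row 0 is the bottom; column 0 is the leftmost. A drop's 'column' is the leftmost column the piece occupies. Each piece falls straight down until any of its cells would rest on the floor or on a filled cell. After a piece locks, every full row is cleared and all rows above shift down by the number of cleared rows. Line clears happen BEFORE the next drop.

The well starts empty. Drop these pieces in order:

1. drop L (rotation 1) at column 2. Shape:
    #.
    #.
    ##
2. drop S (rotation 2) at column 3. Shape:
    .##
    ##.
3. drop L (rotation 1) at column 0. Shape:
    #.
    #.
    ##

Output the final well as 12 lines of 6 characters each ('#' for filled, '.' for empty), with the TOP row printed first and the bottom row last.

Drop 1: L rot1 at col 2 lands with bottom-row=0; cleared 0 line(s) (total 0); column heights now [0 0 3 1 0 0], max=3
Drop 2: S rot2 at col 3 lands with bottom-row=1; cleared 0 line(s) (total 0); column heights now [0 0 3 2 3 3], max=3
Drop 3: L rot1 at col 0 lands with bottom-row=0; cleared 0 line(s) (total 0); column heights now [3 1 3 2 3 3], max=3

Answer: ......
......
......
......
......
......
......
......
......
#.#.##
#.###.
####..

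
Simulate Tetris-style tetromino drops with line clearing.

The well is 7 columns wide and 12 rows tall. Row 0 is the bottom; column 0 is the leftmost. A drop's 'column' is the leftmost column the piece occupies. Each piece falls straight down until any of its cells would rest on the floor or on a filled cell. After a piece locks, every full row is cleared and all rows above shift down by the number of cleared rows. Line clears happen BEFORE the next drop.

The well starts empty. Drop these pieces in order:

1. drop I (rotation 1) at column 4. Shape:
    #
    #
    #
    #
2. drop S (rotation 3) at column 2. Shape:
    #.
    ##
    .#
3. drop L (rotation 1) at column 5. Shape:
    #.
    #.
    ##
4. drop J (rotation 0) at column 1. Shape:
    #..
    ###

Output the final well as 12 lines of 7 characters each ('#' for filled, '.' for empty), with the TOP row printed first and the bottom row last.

Answer: .......
.......
.......
.......
.......
.......
.......
.#.....
.####..
..#.##.
..####.
...####

Derivation:
Drop 1: I rot1 at col 4 lands with bottom-row=0; cleared 0 line(s) (total 0); column heights now [0 0 0 0 4 0 0], max=4
Drop 2: S rot3 at col 2 lands with bottom-row=0; cleared 0 line(s) (total 0); column heights now [0 0 3 2 4 0 0], max=4
Drop 3: L rot1 at col 5 lands with bottom-row=0; cleared 0 line(s) (total 0); column heights now [0 0 3 2 4 3 1], max=4
Drop 4: J rot0 at col 1 lands with bottom-row=3; cleared 0 line(s) (total 0); column heights now [0 5 4 4 4 3 1], max=5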